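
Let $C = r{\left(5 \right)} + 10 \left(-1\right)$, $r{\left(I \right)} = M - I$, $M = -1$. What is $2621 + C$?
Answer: $2605$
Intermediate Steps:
$r{\left(I \right)} = -1 - I$
$C = -16$ ($C = \left(-1 - 5\right) + 10 \left(-1\right) = \left(-1 - 5\right) - 10 = -6 - 10 = -16$)
$2621 + C = 2621 - 16 = 2605$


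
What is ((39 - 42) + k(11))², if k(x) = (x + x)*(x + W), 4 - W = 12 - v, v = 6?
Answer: 38025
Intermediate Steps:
W = -2 (W = 4 - (12 - 1*6) = 4 - (12 - 6) = 4 - 1*6 = 4 - 6 = -2)
k(x) = 2*x*(-2 + x) (k(x) = (x + x)*(x - 2) = (2*x)*(-2 + x) = 2*x*(-2 + x))
((39 - 42) + k(11))² = ((39 - 42) + 2*11*(-2 + 11))² = (-3 + 2*11*9)² = (-3 + 198)² = 195² = 38025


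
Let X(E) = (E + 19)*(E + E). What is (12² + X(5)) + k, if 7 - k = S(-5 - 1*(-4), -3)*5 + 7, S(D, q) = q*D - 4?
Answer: 389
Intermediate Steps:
S(D, q) = -4 + D*q (S(D, q) = D*q - 4 = -4 + D*q)
X(E) = 2*E*(19 + E) (X(E) = (19 + E)*(2*E) = 2*E*(19 + E))
k = 5 (k = 7 - ((-4 + (-5 - 1*(-4))*(-3))*5 + 7) = 7 - ((-4 + (-5 + 4)*(-3))*5 + 7) = 7 - ((-4 - 1*(-3))*5 + 7) = 7 - ((-4 + 3)*5 + 7) = 7 - (-1*5 + 7) = 7 - (-5 + 7) = 7 - 1*2 = 7 - 2 = 5)
(12² + X(5)) + k = (12² + 2*5*(19 + 5)) + 5 = (144 + 2*5*24) + 5 = (144 + 240) + 5 = 384 + 5 = 389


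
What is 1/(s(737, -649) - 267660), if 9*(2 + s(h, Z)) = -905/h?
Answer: -6633/1775402951 ≈ -3.7361e-6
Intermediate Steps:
s(h, Z) = -2 - 905/(9*h) (s(h, Z) = -2 + (-905/h)/9 = -2 - 905/(9*h))
1/(s(737, -649) - 267660) = 1/((-2 - 905/9/737) - 267660) = 1/((-2 - 905/9*1/737) - 267660) = 1/((-2 - 905/6633) - 267660) = 1/(-14171/6633 - 267660) = 1/(-1775402951/6633) = -6633/1775402951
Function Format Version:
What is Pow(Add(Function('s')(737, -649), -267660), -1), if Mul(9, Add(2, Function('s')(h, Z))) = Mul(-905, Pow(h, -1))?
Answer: Rational(-6633, 1775402951) ≈ -3.7361e-6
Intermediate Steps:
Function('s')(h, Z) = Add(-2, Mul(Rational(-905, 9), Pow(h, -1))) (Function('s')(h, Z) = Add(-2, Mul(Rational(1, 9), Mul(-905, Pow(h, -1)))) = Add(-2, Mul(Rational(-905, 9), Pow(h, -1))))
Pow(Add(Function('s')(737, -649), -267660), -1) = Pow(Add(Add(-2, Mul(Rational(-905, 9), Pow(737, -1))), -267660), -1) = Pow(Add(Add(-2, Mul(Rational(-905, 9), Rational(1, 737))), -267660), -1) = Pow(Add(Add(-2, Rational(-905, 6633)), -267660), -1) = Pow(Add(Rational(-14171, 6633), -267660), -1) = Pow(Rational(-1775402951, 6633), -1) = Rational(-6633, 1775402951)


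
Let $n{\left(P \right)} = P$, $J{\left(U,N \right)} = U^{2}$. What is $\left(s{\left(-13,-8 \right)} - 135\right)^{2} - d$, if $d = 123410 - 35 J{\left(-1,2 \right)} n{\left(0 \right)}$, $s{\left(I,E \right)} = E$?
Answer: $-102961$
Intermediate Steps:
$d = 123410$ ($d = 123410 - 35 \left(-1\right)^{2} \cdot 0 = 123410 - 35 \cdot 1 \cdot 0 = 123410 - 35 \cdot 0 = 123410 - 0 = 123410 + 0 = 123410$)
$\left(s{\left(-13,-8 \right)} - 135\right)^{2} - d = \left(-8 - 135\right)^{2} - 123410 = \left(-143\right)^{2} - 123410 = 20449 - 123410 = -102961$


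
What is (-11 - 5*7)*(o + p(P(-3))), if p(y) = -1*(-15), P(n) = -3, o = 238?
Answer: -11638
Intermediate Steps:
p(y) = 15
(-11 - 5*7)*(o + p(P(-3))) = (-11 - 5*7)*(238 + 15) = (-11 - 35)*253 = -46*253 = -11638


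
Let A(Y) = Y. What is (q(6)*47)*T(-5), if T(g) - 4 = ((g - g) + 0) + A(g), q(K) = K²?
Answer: -1692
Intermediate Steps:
T(g) = 4 + g (T(g) = 4 + (((g - g) + 0) + g) = 4 + ((0 + 0) + g) = 4 + (0 + g) = 4 + g)
(q(6)*47)*T(-5) = (6²*47)*(4 - 5) = (36*47)*(-1) = 1692*(-1) = -1692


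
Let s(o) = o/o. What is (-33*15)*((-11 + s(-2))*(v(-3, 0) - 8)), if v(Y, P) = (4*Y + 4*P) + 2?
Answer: -89100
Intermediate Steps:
s(o) = 1
v(Y, P) = 2 + 4*P + 4*Y (v(Y, P) = (4*P + 4*Y) + 2 = 2 + 4*P + 4*Y)
(-33*15)*((-11 + s(-2))*(v(-3, 0) - 8)) = (-33*15)*((-11 + 1)*((2 + 4*0 + 4*(-3)) - 8)) = -(-4950)*((2 + 0 - 12) - 8) = -(-4950)*(-10 - 8) = -(-4950)*(-18) = -495*180 = -89100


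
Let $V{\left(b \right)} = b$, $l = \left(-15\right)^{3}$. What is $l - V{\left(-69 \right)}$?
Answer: $-3306$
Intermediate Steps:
$l = -3375$
$l - V{\left(-69 \right)} = -3375 - -69 = -3375 + 69 = -3306$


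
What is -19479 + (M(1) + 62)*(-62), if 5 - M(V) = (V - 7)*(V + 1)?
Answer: -24377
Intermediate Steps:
M(V) = 5 - (1 + V)*(-7 + V) (M(V) = 5 - (V - 7)*(V + 1) = 5 - (-7 + V)*(1 + V) = 5 - (1 + V)*(-7 + V))
-19479 + (M(1) + 62)*(-62) = -19479 + ((12 - 1*1² + 6*1) + 62)*(-62) = -19479 + ((12 - 1*1 + 6) + 62)*(-62) = -19479 + ((12 - 1 + 6) + 62)*(-62) = -19479 + (17 + 62)*(-62) = -19479 + 79*(-62) = -19479 - 4898 = -24377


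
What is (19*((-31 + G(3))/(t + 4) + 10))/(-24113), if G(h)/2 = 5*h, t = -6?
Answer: -399/48226 ≈ -0.0082735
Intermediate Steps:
G(h) = 10*h (G(h) = 2*(5*h) = 10*h)
(19*((-31 + G(3))/(t + 4) + 10))/(-24113) = (19*((-31 + 10*3)/(-6 + 4) + 10))/(-24113) = (19*((-31 + 30)/(-2) + 10))*(-1/24113) = (19*(-1*(-½) + 10))*(-1/24113) = (19*(½ + 10))*(-1/24113) = (19*(21/2))*(-1/24113) = (399/2)*(-1/24113) = -399/48226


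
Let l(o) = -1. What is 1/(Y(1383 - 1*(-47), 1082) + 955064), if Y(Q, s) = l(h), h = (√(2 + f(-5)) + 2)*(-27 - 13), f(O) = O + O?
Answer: 1/955063 ≈ 1.0471e-6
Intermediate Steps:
f(O) = 2*O
h = -80 - 80*I*√2 (h = (√(2 + 2*(-5)) + 2)*(-27 - 13) = (√(2 - 10) + 2)*(-40) = (√(-8) + 2)*(-40) = (2*I*√2 + 2)*(-40) = (2 + 2*I*√2)*(-40) = -80 - 80*I*√2 ≈ -80.0 - 113.14*I)
Y(Q, s) = -1
1/(Y(1383 - 1*(-47), 1082) + 955064) = 1/(-1 + 955064) = 1/955063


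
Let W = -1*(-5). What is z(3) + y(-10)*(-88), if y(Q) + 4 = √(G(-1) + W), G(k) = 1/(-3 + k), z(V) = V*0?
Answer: 352 - 44*√19 ≈ 160.21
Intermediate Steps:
z(V) = 0
W = 5
y(Q) = -4 + √19/2 (y(Q) = -4 + √(1/(-3 - 1) + 5) = -4 + √(1/(-4) + 5) = -4 + √(-¼ + 5) = -4 + √(19/4) = -4 + √19/2)
z(3) + y(-10)*(-88) = 0 + (-4 + √19/2)*(-88) = 0 + (352 - 44*√19) = 352 - 44*√19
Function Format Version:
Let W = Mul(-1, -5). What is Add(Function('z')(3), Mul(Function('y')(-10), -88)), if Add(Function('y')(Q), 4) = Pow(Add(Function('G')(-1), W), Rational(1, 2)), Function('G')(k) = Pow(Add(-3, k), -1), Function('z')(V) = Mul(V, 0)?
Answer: Add(352, Mul(-44, Pow(19, Rational(1, 2)))) ≈ 160.21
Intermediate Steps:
Function('z')(V) = 0
W = 5
Function('y')(Q) = Add(-4, Mul(Rational(1, 2), Pow(19, Rational(1, 2)))) (Function('y')(Q) = Add(-4, Pow(Add(Pow(Add(-3, -1), -1), 5), Rational(1, 2))) = Add(-4, Pow(Add(Pow(-4, -1), 5), Rational(1, 2))) = Add(-4, Pow(Add(Rational(-1, 4), 5), Rational(1, 2))) = Add(-4, Pow(Rational(19, 4), Rational(1, 2))) = Add(-4, Mul(Rational(1, 2), Pow(19, Rational(1, 2)))))
Add(Function('z')(3), Mul(Function('y')(-10), -88)) = Add(0, Mul(Add(-4, Mul(Rational(1, 2), Pow(19, Rational(1, 2)))), -88)) = Add(0, Add(352, Mul(-44, Pow(19, Rational(1, 2))))) = Add(352, Mul(-44, Pow(19, Rational(1, 2))))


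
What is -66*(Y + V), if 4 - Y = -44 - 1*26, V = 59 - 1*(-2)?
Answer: -8910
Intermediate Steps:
V = 61 (V = 59 + 2 = 61)
Y = 74 (Y = 4 - (-44 - 1*26) = 4 - (-44 - 26) = 4 - 1*(-70) = 4 + 70 = 74)
-66*(Y + V) = -66*(74 + 61) = -66*135 = -8910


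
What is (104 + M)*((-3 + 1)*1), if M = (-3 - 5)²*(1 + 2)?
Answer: -592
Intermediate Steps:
M = 192 (M = (-8)²*3 = 64*3 = 192)
(104 + M)*((-3 + 1)*1) = (104 + 192)*((-3 + 1)*1) = 296*(-2*1) = 296*(-2) = -592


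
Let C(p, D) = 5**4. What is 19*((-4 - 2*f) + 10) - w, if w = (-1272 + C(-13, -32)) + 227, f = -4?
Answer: 686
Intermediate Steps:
C(p, D) = 625
w = -420 (w = (-1272 + 625) + 227 = -647 + 227 = -420)
19*((-4 - 2*f) + 10) - w = 19*((-4 - 2*(-4)) + 10) - 1*(-420) = 19*((-4 + 8) + 10) + 420 = 19*(4 + 10) + 420 = 19*14 + 420 = 266 + 420 = 686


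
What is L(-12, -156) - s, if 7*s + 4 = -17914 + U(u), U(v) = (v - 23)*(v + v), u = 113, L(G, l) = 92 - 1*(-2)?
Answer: -252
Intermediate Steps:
L(G, l) = 94 (L(G, l) = 92 + 2 = 94)
U(v) = 2*v*(-23 + v) (U(v) = (-23 + v)*(2*v) = 2*v*(-23 + v))
s = 346 (s = -4/7 + (-17914 + 2*113*(-23 + 113))/7 = -4/7 + (-17914 + 2*113*90)/7 = -4/7 + (-17914 + 20340)/7 = -4/7 + (⅐)*2426 = -4/7 + 2426/7 = 346)
L(-12, -156) - s = 94 - 1*346 = 94 - 346 = -252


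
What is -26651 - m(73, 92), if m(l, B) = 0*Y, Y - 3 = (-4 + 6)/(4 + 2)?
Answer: -26651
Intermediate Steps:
Y = 10/3 (Y = 3 + (-4 + 6)/(4 + 2) = 3 + 2/6 = 3 + 2*(1/6) = 3 + 1/3 = 10/3 ≈ 3.3333)
m(l, B) = 0 (m(l, B) = 0*(10/3) = 0)
-26651 - m(73, 92) = -26651 - 1*0 = -26651 + 0 = -26651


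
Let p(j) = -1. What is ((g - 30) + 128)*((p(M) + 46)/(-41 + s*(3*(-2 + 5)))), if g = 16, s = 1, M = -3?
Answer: -2565/16 ≈ -160.31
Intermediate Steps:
((g - 30) + 128)*((p(M) + 46)/(-41 + s*(3*(-2 + 5)))) = ((16 - 30) + 128)*((-1 + 46)/(-41 + 1*(3*(-2 + 5)))) = (-14 + 128)*(45/(-41 + 1*(3*3))) = 114*(45/(-41 + 1*9)) = 114*(45/(-41 + 9)) = 114*(45/(-32)) = 114*(45*(-1/32)) = 114*(-45/32) = -2565/16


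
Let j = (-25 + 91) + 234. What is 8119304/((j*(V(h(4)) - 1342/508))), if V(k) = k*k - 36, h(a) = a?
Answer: -515575804/431325 ≈ -1195.3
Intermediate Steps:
V(k) = -36 + k² (V(k) = k² - 36 = -36 + k²)
j = 300 (j = 66 + 234 = 300)
8119304/((j*(V(h(4)) - 1342/508))) = 8119304/((300*((-36 + 4²) - 1342/508))) = 8119304/((300*((-36 + 16) - 1342*1/508))) = 8119304/((300*(-20 - 671/254))) = 8119304/((300*(-5751/254))) = 8119304/(-862650/127) = 8119304*(-127/862650) = -515575804/431325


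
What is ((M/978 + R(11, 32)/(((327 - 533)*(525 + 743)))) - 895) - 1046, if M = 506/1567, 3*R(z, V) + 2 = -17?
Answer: -388498892952841/200154025704 ≈ -1941.0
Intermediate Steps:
R(z, V) = -19/3 (R(z, V) = -2/3 + (1/3)*(-17) = -2/3 - 17/3 = -19/3)
M = 506/1567 (M = 506*(1/1567) = 506/1567 ≈ 0.32291)
((M/978 + R(11, 32)/(((327 - 533)*(525 + 743)))) - 895) - 1046 = (((506/1567)/978 - 19*1/((327 - 533)*(525 + 743))/3) - 895) - 1046 = (((506/1567)*(1/978) - 19/(3*((-206*1268)))) - 895) - 1046 = ((253/766263 - 19/3/(-261208)) - 895) - 1046 = ((253/766263 - 19/3*(-1/261208)) - 895) - 1046 = ((253/766263 + 19/783624) - 895) - 1046 = (70938623/200154025704 - 895) - 1046 = -179137782066457/200154025704 - 1046 = -388498892952841/200154025704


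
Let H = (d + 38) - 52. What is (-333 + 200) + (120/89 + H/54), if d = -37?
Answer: -212419/1602 ≈ -132.60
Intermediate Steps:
H = -51 (H = (-37 + 38) - 52 = 1 - 52 = -51)
(-333 + 200) + (120/89 + H/54) = (-333 + 200) + (120/89 - 51/54) = -133 + (120*(1/89) - 51*1/54) = -133 + (120/89 - 17/18) = -133 + 647/1602 = -212419/1602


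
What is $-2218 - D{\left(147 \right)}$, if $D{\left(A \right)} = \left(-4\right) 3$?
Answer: $-2206$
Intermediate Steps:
$D{\left(A \right)} = -12$
$-2218 - D{\left(147 \right)} = -2218 - -12 = -2218 + 12 = -2206$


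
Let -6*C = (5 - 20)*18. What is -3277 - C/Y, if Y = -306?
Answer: -111413/34 ≈ -3276.9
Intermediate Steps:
C = 45 (C = -(5 - 20)*18/6 = -(-5)*18/2 = -1/6*(-270) = 45)
-3277 - C/Y = -3277 - 45/(-306) = -3277 - 45*(-1)/306 = -3277 - 1*(-5/34) = -3277 + 5/34 = -111413/34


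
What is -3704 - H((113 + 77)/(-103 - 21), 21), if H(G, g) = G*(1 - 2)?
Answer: -229743/62 ≈ -3705.5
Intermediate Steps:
H(G, g) = -G (H(G, g) = G*(-1) = -G)
-3704 - H((113 + 77)/(-103 - 21), 21) = -3704 - (-1)*(113 + 77)/(-103 - 21) = -3704 - (-1)*190/(-124) = -3704 - (-1)*190*(-1/124) = -3704 - (-1)*(-95)/62 = -3704 - 1*95/62 = -3704 - 95/62 = -229743/62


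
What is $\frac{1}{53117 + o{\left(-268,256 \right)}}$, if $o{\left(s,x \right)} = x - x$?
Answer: $\frac{1}{53117} \approx 1.8826 \cdot 10^{-5}$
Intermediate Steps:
$o{\left(s,x \right)} = 0$
$\frac{1}{53117 + o{\left(-268,256 \right)}} = \frac{1}{53117 + 0} = \frac{1}{53117}$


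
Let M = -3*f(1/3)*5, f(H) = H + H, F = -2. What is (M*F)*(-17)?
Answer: -340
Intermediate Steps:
f(H) = 2*H
M = -10 (M = -6/3*5 = -3*2/3*5 = -2*5 = -10)
(M*F)*(-17) = -10*(-2)*(-17) = 20*(-17) = -340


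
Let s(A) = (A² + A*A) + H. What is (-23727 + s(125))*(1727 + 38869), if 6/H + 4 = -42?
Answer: 7024163496/23 ≈ 3.0540e+8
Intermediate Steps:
H = -3/23 (H = 6/(-4 - 42) = 6/(-46) = 6*(-1/46) = -3/23 ≈ -0.13043)
s(A) = -3/23 + 2*A² (s(A) = (A² + A*A) - 3/23 = (A² + A²) - 3/23 = 2*A² - 3/23 = -3/23 + 2*A²)
(-23727 + s(125))*(1727 + 38869) = (-23727 + (-3/23 + 2*125²))*(1727 + 38869) = (-23727 + (-3/23 + 2*15625))*40596 = (-23727 + (-3/23 + 31250))*40596 = (-23727 + 718747/23)*40596 = (173026/23)*40596 = 7024163496/23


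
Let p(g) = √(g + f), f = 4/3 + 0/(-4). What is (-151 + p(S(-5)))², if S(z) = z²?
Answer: (453 - √237)²/9 ≈ 21278.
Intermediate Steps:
f = 4/3 (f = 4*(⅓) + 0*(-¼) = 4/3 + 0 = 4/3 ≈ 1.3333)
p(g) = √(4/3 + g) (p(g) = √(g + 4/3) = √(4/3 + g))
(-151 + p(S(-5)))² = (-151 + √(12 + 9*(-5)²)/3)² = (-151 + √(12 + 9*25)/3)² = (-151 + √(12 + 225)/3)² = (-151 + √237/3)²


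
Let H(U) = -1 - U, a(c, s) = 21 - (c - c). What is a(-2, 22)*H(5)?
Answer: -126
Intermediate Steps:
a(c, s) = 21 (a(c, s) = 21 - 1*0 = 21 + 0 = 21)
a(-2, 22)*H(5) = 21*(-1 - 1*5) = 21*(-1 - 5) = 21*(-6) = -126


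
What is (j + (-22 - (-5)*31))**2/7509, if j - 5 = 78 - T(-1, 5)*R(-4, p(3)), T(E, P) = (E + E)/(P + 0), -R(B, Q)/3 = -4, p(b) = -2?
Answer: 406272/62575 ≈ 6.4926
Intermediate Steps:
R(B, Q) = 12 (R(B, Q) = -3*(-4) = 12)
T(E, P) = 2*E/P (T(E, P) = (2*E)/P = 2*E/P)
j = 439/5 (j = 5 + (78 - 2*(-1)/5*12) = 5 + (78 - 2*(-1)*(1/5)*12) = 5 + (78 - (-2)*12/5) = 5 + (78 - 1*(-24/5)) = 5 + (78 + 24/5) = 5 + 414/5 = 439/5 ≈ 87.800)
(j + (-22 - (-5)*31))**2/7509 = (439/5 + (-22 - (-5)*31))**2/7509 = (439/5 + (-22 - 1*(-155)))**2*(1/7509) = (439/5 + (-22 + 155))**2*(1/7509) = (439/5 + 133)**2*(1/7509) = (1104/5)**2*(1/7509) = (1218816/25)*(1/7509) = 406272/62575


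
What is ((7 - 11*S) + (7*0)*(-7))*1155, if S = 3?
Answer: -30030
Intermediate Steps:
((7 - 11*S) + (7*0)*(-7))*1155 = ((7 - 11*3) + (7*0)*(-7))*1155 = ((7 - 33) + 0*(-7))*1155 = (-26 + 0)*1155 = -26*1155 = -30030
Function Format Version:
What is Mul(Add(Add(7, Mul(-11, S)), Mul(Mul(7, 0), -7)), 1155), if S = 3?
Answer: -30030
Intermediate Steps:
Mul(Add(Add(7, Mul(-11, S)), Mul(Mul(7, 0), -7)), 1155) = Mul(Add(Add(7, Mul(-11, 3)), Mul(Mul(7, 0), -7)), 1155) = Mul(Add(Add(7, -33), Mul(0, -7)), 1155) = Mul(Add(-26, 0), 1155) = Mul(-26, 1155) = -30030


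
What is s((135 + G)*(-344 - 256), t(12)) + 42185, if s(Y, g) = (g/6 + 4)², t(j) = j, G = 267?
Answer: 42221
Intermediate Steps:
s(Y, g) = (4 + g/6)² (s(Y, g) = (g*(⅙) + 4)² = (g/6 + 4)² = (4 + g/6)²)
s((135 + G)*(-344 - 256), t(12)) + 42185 = (24 + 12)²/36 + 42185 = (1/36)*36² + 42185 = (1/36)*1296 + 42185 = 36 + 42185 = 42221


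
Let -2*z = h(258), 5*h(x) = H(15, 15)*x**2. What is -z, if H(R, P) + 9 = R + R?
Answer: 698922/5 ≈ 1.3978e+5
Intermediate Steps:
H(R, P) = -9 + 2*R (H(R, P) = -9 + (R + R) = -9 + 2*R)
h(x) = 21*x**2/5 (h(x) = ((-9 + 2*15)*x**2)/5 = ((-9 + 30)*x**2)/5 = (21*x**2)/5 = 21*x**2/5)
z = -698922/5 (z = -21*258**2/10 = -21*66564/10 = -1/2*1397844/5 = -698922/5 ≈ -1.3978e+5)
-z = -1*(-698922/5) = 698922/5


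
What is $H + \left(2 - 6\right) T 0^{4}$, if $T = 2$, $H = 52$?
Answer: $52$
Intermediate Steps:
$H + \left(2 - 6\right) T 0^{4} = 52 + \left(2 - 6\right) 2 \cdot 0^{4} = 52 + \left(-4\right) 2 \cdot 0 = 52 - 0 = 52 + 0 = 52$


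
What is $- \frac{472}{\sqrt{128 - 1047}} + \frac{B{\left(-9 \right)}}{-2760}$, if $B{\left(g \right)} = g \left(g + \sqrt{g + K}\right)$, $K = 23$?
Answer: $- \frac{27}{920} + \frac{3 \sqrt{14}}{920} + \frac{472 i \sqrt{919}}{919} \approx -0.017147 + 15.57 i$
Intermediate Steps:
$B{\left(g \right)} = g \left(g + \sqrt{23 + g}\right)$ ($B{\left(g \right)} = g \left(g + \sqrt{g + 23}\right) = g \left(g + \sqrt{23 + g}\right)$)
$- \frac{472}{\sqrt{128 - 1047}} + \frac{B{\left(-9 \right)}}{-2760} = - \frac{472}{\sqrt{128 - 1047}} + \frac{\left(-9\right) \left(-9 + \sqrt{23 - 9}\right)}{-2760} = - \frac{472}{\sqrt{-919}} + - 9 \left(-9 + \sqrt{14}\right) \left(- \frac{1}{2760}\right) = - \frac{472}{i \sqrt{919}} + \left(81 - 9 \sqrt{14}\right) \left(- \frac{1}{2760}\right) = - 472 \left(- \frac{i \sqrt{919}}{919}\right) - \left(\frac{27}{920} - \frac{3 \sqrt{14}}{920}\right) = \frac{472 i \sqrt{919}}{919} - \left(\frac{27}{920} - \frac{3 \sqrt{14}}{920}\right) = - \frac{27}{920} + \frac{3 \sqrt{14}}{920} + \frac{472 i \sqrt{919}}{919}$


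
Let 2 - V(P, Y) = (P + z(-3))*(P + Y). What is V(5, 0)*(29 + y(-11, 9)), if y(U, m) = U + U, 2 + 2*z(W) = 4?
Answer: -196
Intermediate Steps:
z(W) = 1 (z(W) = -1 + (1/2)*4 = -1 + 2 = 1)
y(U, m) = 2*U
V(P, Y) = 2 - (1 + P)*(P + Y) (V(P, Y) = 2 - (P + 1)*(P + Y) = 2 - (1 + P)*(P + Y))
V(5, 0)*(29 + y(-11, 9)) = (2 - 1*5 - 1*0 - 1*5**2 - 1*5*0)*(29 + 2*(-11)) = (2 - 5 + 0 - 1*25 + 0)*(29 - 22) = (2 - 5 + 0 - 25 + 0)*7 = -28*7 = -196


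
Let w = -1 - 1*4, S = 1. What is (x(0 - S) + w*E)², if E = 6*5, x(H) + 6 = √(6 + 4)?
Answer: (156 - √10)² ≈ 23359.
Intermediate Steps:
w = -5 (w = -1 - 4 = -5)
x(H) = -6 + √10 (x(H) = -6 + √(6 + 4) = -6 + √10)
E = 30
(x(0 - S) + w*E)² = ((-6 + √10) - 5*30)² = ((-6 + √10) - 150)² = (-156 + √10)²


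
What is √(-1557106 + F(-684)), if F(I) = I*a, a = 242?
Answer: I*√1722634 ≈ 1312.5*I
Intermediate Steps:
F(I) = 242*I (F(I) = I*242 = 242*I)
√(-1557106 + F(-684)) = √(-1557106 + 242*(-684)) = √(-1557106 - 165528) = √(-1722634) = I*√1722634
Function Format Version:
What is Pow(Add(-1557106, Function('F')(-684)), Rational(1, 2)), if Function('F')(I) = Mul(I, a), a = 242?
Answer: Mul(I, Pow(1722634, Rational(1, 2))) ≈ Mul(1312.5, I)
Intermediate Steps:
Function('F')(I) = Mul(242, I) (Function('F')(I) = Mul(I, 242) = Mul(242, I))
Pow(Add(-1557106, Function('F')(-684)), Rational(1, 2)) = Pow(Add(-1557106, Mul(242, -684)), Rational(1, 2)) = Pow(Add(-1557106, -165528), Rational(1, 2)) = Pow(-1722634, Rational(1, 2)) = Mul(I, Pow(1722634, Rational(1, 2)))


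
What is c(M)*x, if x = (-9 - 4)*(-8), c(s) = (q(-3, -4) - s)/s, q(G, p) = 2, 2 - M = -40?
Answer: -2080/21 ≈ -99.048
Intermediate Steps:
M = 42 (M = 2 - 1*(-40) = 2 + 40 = 42)
c(s) = (2 - s)/s
x = 104 (x = -13*(-8) = 104)
c(M)*x = ((2 - 1*42)/42)*104 = ((2 - 42)/42)*104 = ((1/42)*(-40))*104 = -20/21*104 = -2080/21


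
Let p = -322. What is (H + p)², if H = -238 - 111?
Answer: 450241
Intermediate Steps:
H = -349
(H + p)² = (-349 - 322)² = (-671)² = 450241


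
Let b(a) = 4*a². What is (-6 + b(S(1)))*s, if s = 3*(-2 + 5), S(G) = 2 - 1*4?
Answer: 90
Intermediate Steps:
S(G) = -2 (S(G) = 2 - 4 = -2)
s = 9 (s = 3*3 = 9)
(-6 + b(S(1)))*s = (-6 + 4*(-2)²)*9 = (-6 + 4*4)*9 = (-6 + 16)*9 = 10*9 = 90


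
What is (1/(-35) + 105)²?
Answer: 13498276/1225 ≈ 11019.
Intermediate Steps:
(1/(-35) + 105)² = (-1/35 + 105)² = (3674/35)² = 13498276/1225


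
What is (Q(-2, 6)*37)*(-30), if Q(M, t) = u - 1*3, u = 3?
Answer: 0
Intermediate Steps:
Q(M, t) = 0 (Q(M, t) = 3 - 1*3 = 3 - 3 = 0)
(Q(-2, 6)*37)*(-30) = (0*37)*(-30) = 0*(-30) = 0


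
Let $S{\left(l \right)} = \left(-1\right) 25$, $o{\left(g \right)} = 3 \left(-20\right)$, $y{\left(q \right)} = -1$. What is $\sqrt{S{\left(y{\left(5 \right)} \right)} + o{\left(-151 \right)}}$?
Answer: $i \sqrt{85} \approx 9.2195 i$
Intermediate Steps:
$o{\left(g \right)} = -60$
$S{\left(l \right)} = -25$
$\sqrt{S{\left(y{\left(5 \right)} \right)} + o{\left(-151 \right)}} = \sqrt{-25 - 60} = \sqrt{-85} = i \sqrt{85}$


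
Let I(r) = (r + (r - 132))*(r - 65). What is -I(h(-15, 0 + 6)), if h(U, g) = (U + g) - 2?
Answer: -11704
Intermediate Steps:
h(U, g) = -2 + U + g
I(r) = (-132 + 2*r)*(-65 + r) (I(r) = (r + (-132 + r))*(-65 + r) = (-132 + 2*r)*(-65 + r))
-I(h(-15, 0 + 6)) = -(8580 - 262*(-2 - 15 + (0 + 6)) + 2*(-2 - 15 + (0 + 6))²) = -(8580 - 262*(-2 - 15 + 6) + 2*(-2 - 15 + 6)²) = -(8580 - 262*(-11) + 2*(-11)²) = -(8580 + 2882 + 2*121) = -(8580 + 2882 + 242) = -1*11704 = -11704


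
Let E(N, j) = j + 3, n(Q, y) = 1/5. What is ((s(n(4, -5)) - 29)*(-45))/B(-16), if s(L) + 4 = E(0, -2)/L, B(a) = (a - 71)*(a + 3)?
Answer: 420/377 ≈ 1.1141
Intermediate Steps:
B(a) = (-71 + a)*(3 + a)
n(Q, y) = ⅕
E(N, j) = 3 + j
s(L) = -4 + 1/L (s(L) = -4 + (3 - 2)/L = -4 + 1/L)
((s(n(4, -5)) - 29)*(-45))/B(-16) = (((-4 + 1/(⅕)) - 29)*(-45))/(-213 + (-16)² - 68*(-16)) = (((-4 + 5) - 29)*(-45))/(-213 + 256 + 1088) = ((1 - 29)*(-45))/1131 = -28*(-45)*(1/1131) = 1260*(1/1131) = 420/377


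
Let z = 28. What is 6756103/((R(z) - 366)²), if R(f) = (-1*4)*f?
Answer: 6756103/228484 ≈ 29.569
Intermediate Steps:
R(f) = -4*f
6756103/((R(z) - 366)²) = 6756103/((-4*28 - 366)²) = 6756103/((-112 - 366)²) = 6756103/((-478)²) = 6756103/228484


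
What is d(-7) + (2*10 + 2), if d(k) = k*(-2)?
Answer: 36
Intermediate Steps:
d(k) = -2*k
d(-7) + (2*10 + 2) = -2*(-7) + (2*10 + 2) = 14 + (20 + 2) = 14 + 22 = 36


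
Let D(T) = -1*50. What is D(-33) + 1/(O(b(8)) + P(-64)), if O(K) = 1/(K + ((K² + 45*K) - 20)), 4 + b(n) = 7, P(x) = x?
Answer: -406477/8127 ≈ -50.016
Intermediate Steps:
D(T) = -50
b(n) = 3 (b(n) = -4 + 7 = 3)
O(K) = 1/(-20 + K² + 46*K) (O(K) = 1/(K + (-20 + K² + 45*K)) = 1/(-20 + K² + 46*K))
D(-33) + 1/(O(b(8)) + P(-64)) = -50 + 1/(1/(-20 + 3² + 46*3) - 64) = -50 + 1/(1/(-20 + 9 + 138) - 64) = -50 + 1/(1/127 - 64) = -50 + 1/(-8127/127) = -50 - 127/8127 = -406477/8127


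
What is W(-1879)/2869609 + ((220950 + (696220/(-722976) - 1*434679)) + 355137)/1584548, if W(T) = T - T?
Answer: 25558473497/286397543712 ≈ 0.089241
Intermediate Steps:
W(T) = 0
W(-1879)/2869609 + ((220950 + (696220/(-722976) - 1*434679)) + 355137)/1584548 = 0/2869609 + ((220950 + (696220/(-722976) - 1*434679)) + 355137)/1584548 = 0*(1/2869609) + ((220950 + (696220*(-1/722976) - 434679)) + 355137)*(1/1584548) = 0 + ((220950 + (-174055/180744 - 434679)) + 355137)*(1/1584548) = 0 + ((220950 - 78565795231/180744) + 355137)*(1/1584548) = 0 + (-38630408431/180744 + 355137)*(1/1584548) = 0 + (25558473497/180744)*(1/1584548) = 0 + 25558473497/286397543712 = 25558473497/286397543712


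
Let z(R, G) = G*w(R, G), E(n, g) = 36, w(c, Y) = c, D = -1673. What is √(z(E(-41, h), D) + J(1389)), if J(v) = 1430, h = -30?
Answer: I*√58798 ≈ 242.48*I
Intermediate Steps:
z(R, G) = G*R
√(z(E(-41, h), D) + J(1389)) = √(-1673*36 + 1430) = √(-60228 + 1430) = √(-58798) = I*√58798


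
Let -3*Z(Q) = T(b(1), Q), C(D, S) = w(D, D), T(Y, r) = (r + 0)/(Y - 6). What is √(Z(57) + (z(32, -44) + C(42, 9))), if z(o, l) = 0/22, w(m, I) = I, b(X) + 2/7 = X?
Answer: √62419/37 ≈ 6.7524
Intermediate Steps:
b(X) = -2/7 + X
z(o, l) = 0 (z(o, l) = 0*(1/22) = 0)
T(Y, r) = r/(-6 + Y)
C(D, S) = D
Z(Q) = 7*Q/111 (Z(Q) = -Q/(3*(-6 + (-2/7 + 1))) = -Q/(3*(-6 + 5/7)) = -Q/(3*(-37/7)) = -Q*(-7)/(3*37) = -(-7)*Q/111 = 7*Q/111)
√(Z(57) + (z(32, -44) + C(42, 9))) = √((7/111)*57 + (0 + 42)) = √(133/37 + 42) = √(1687/37) = √62419/37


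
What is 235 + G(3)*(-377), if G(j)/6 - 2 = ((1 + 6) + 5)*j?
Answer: -85721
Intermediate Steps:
G(j) = 12 + 72*j (G(j) = 12 + 6*(((1 + 6) + 5)*j) = 12 + 6*((7 + 5)*j) = 12 + 6*(12*j) = 12 + 72*j)
235 + G(3)*(-377) = 235 + (12 + 72*3)*(-377) = 235 + (12 + 216)*(-377) = 235 + 228*(-377) = 235 - 85956 = -85721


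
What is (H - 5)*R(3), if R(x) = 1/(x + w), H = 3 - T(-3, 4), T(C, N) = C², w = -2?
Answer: -11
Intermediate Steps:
H = -6 (H = 3 - 1*(-3)² = 3 - 1*9 = 3 - 9 = -6)
R(x) = 1/(-2 + x) (R(x) = 1/(x - 2) = 1/(-2 + x))
(H - 5)*R(3) = (-6 - 5)/(-2 + 3) = -11/1 = -11*1 = -11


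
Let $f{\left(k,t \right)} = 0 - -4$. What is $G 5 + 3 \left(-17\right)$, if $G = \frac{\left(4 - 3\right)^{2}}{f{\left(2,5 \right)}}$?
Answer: $- \frac{199}{4} \approx -49.75$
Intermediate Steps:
$f{\left(k,t \right)} = 4$ ($f{\left(k,t \right)} = 0 + 4 = 4$)
$G = \frac{1}{4}$ ($G = \frac{\left(4 - 3\right)^{2}}{4} = 1^{2} \cdot \frac{1}{4} = 1 \cdot \frac{1}{4} = \frac{1}{4} \approx 0.25$)
$G 5 + 3 \left(-17\right) = \frac{1}{4} \cdot 5 + 3 \left(-17\right) = \frac{5}{4} - 51 = - \frac{199}{4}$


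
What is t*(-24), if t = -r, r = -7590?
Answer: -182160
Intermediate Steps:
t = 7590 (t = -1*(-7590) = 7590)
t*(-24) = 7590*(-24) = -182160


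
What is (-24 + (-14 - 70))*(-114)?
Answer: 12312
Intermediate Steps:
(-24 + (-14 - 70))*(-114) = (-24 - 84)*(-114) = -108*(-114) = 12312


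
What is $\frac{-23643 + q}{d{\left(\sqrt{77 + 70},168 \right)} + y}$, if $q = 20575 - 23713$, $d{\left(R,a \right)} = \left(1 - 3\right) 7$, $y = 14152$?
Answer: $- \frac{26781}{14138} \approx -1.8943$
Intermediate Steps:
$d{\left(R,a \right)} = -14$ ($d{\left(R,a \right)} = \left(-2\right) 7 = -14$)
$q = -3138$ ($q = 20575 - 23713 = -3138$)
$\frac{-23643 + q}{d{\left(\sqrt{77 + 70},168 \right)} + y} = \frac{-23643 - 3138}{-14 + 14152} = - \frac{26781}{14138}$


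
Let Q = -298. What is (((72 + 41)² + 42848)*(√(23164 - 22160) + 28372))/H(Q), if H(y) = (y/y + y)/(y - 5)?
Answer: 53124839308/33 + 3744878*√251/33 ≈ 1.6116e+9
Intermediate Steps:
H(y) = (1 + y)/(-5 + y)
(((72 + 41)² + 42848)*(√(23164 - 22160) + 28372))/H(Q) = (((72 + 41)² + 42848)*(√(23164 - 22160) + 28372))/(((1 - 298)/(-5 - 298))) = ((113² + 42848)*(√1004 + 28372))/((-297/(-303))) = ((12769 + 42848)*(2*√251 + 28372))/((-1/303*(-297))) = (55617*(28372 + 2*√251))/(99/101) = (1577965524 + 111234*√251)*(101/99) = 53124839308/33 + 3744878*√251/33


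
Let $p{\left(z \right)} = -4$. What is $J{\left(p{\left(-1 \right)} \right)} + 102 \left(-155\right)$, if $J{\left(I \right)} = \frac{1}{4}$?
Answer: $- \frac{63239}{4} \approx -15810.0$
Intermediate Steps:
$J{\left(I \right)} = \frac{1}{4}$
$J{\left(p{\left(-1 \right)} \right)} + 102 \left(-155\right) = \frac{1}{4} + 102 \left(-155\right) = \frac{1}{4} - 15810 = - \frac{63239}{4}$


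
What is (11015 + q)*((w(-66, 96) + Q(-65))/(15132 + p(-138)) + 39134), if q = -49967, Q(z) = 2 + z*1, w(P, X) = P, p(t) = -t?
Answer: -3879463723092/2545 ≈ -1.5243e+9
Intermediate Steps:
Q(z) = 2 + z
(11015 + q)*((w(-66, 96) + Q(-65))/(15132 + p(-138)) + 39134) = (11015 - 49967)*((-66 + (2 - 65))/(15132 - 1*(-138)) + 39134) = -38952*((-66 - 63)/(15132 + 138) + 39134) = -38952*(-129/15270 + 39134) = -38952*(-129*1/15270 + 39134) = -38952*(-43/5090 + 39134) = -38952*199192017/5090 = -3879463723092/2545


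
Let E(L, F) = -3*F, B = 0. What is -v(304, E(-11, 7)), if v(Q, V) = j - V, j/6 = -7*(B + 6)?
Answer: 231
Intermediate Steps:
j = -252 (j = 6*(-7*(0 + 6)) = 6*(-7*6) = 6*(-42) = -252)
v(Q, V) = -252 - V
-v(304, E(-11, 7)) = -(-252 - (-3)*7) = -(-252 - 1*(-21)) = -(-252 + 21) = -1*(-231) = 231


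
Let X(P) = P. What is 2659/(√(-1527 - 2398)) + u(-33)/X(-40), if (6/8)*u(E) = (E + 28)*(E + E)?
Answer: -11 - 2659*I*√157/785 ≈ -11.0 - 42.442*I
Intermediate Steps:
u(E) = 8*E*(28 + E)/3 (u(E) = 4*((E + 28)*(E + E))/3 = 4*((28 + E)*(2*E))/3 = 4*(2*E*(28 + E))/3 = 8*E*(28 + E)/3)
2659/(√(-1527 - 2398)) + u(-33)/X(-40) = 2659/(√(-1527 - 2398)) + ((8/3)*(-33)*(28 - 33))/(-40) = 2659/(√(-3925)) + ((8/3)*(-33)*(-5))*(-1/40) = 2659/((5*I*√157)) + 440*(-1/40) = 2659*(-I*√157/785) - 11 = -2659*I*√157/785 - 11 = -11 - 2659*I*√157/785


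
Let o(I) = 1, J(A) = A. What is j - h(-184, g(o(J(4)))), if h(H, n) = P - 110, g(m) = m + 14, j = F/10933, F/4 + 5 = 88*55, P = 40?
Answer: 784650/10933 ≈ 71.769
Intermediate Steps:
F = 19340 (F = -20 + 4*(88*55) = -20 + 4*4840 = -20 + 19360 = 19340)
j = 19340/10933 ≈ 1.7690
g(m) = 14 + m
h(H, n) = -70 (h(H, n) = 40 - 110 = -70)
j - h(-184, g(o(J(4)))) = 19340/10933 - 1*(-70) = 19340/10933 + 70 = 784650/10933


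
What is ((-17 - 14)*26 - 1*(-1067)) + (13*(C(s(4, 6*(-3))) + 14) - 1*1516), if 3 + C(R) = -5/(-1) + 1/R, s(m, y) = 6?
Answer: -6269/6 ≈ -1044.8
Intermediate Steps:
C(R) = 2 + 1/R (C(R) = -3 + (-5/(-1) + 1/R) = -3 + (-5*(-1) + 1/R) = -3 + (5 + 1/R) = 2 + 1/R)
((-17 - 14)*26 - 1*(-1067)) + (13*(C(s(4, 6*(-3))) + 14) - 1*1516) = ((-17 - 14)*26 - 1*(-1067)) + (13*((2 + 1/6) + 14) - 1*1516) = (-31*26 + 1067) + (13*((2 + 1/6) + 14) - 1516) = (-806 + 1067) + (13*(13/6 + 14) - 1516) = 261 + (13*(97/6) - 1516) = 261 + (1261/6 - 1516) = 261 - 7835/6 = -6269/6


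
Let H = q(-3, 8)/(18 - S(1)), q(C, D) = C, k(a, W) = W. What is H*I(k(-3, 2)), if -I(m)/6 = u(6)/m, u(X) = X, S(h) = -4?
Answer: 27/11 ≈ 2.4545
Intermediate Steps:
I(m) = -36/m
H = -3/22 (H = -3/(18 - 1*(-4)) = -3/(18 + 4) = -3/22 ≈ -0.13636)
H*I(k(-3, 2)) = -(-54)/(11*2) = -3/22*(-18) = 27/11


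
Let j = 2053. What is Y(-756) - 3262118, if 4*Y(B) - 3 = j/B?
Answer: -9864644617/3024 ≈ -3.2621e+6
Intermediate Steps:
Y(B) = 3/4 + 2053/(4*B) (Y(B) = 3/4 + (2053/B)/4 = 3/4 + 2053/(4*B))
Y(-756) - 3262118 = (1/4)*(2053 + 3*(-756))/(-756) - 3262118 = (1/4)*(-1/756)*(2053 - 2268) - 3262118 = (1/4)*(-1/756)*(-215) - 3262118 = 215/3024 - 3262118 = -9864644617/3024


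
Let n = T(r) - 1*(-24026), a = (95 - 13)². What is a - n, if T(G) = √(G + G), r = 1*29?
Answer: -17302 - √58 ≈ -17310.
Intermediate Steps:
r = 29
T(G) = √2*√G (T(G) = √(2*G) = √2*√G)
a = 6724 (a = 82² = 6724)
n = 24026 + √58 (n = √2*√29 - 1*(-24026) = √58 + 24026 = 24026 + √58 ≈ 24034.)
a - n = 6724 - (24026 + √58) = 6724 + (-24026 - √58) = -17302 - √58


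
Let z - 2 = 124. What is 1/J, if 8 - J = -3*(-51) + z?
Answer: -1/271 ≈ -0.0036900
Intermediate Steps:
z = 126 (z = 2 + 124 = 126)
J = -271 (J = 8 - (-3*(-51) + 126) = 8 - (153 + 126) = 8 - 1*279 = 8 - 279 = -271)
1/J = 1/(-271) = -1/271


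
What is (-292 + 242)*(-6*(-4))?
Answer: -1200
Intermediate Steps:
(-292 + 242)*(-6*(-4)) = -50*24 = -1200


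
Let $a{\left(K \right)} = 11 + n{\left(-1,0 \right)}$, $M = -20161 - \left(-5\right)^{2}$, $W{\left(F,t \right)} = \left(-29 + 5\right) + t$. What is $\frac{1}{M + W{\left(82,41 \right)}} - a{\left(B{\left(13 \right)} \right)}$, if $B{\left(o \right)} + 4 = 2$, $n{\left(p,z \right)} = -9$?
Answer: $- \frac{40339}{20169} \approx -2.0$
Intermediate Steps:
$W{\left(F,t \right)} = -24 + t$
$B{\left(o \right)} = -2$ ($B{\left(o \right)} = -4 + 2 = -2$)
$M = -20186$ ($M = -20161 - 25 = -20186$)
$a{\left(K \right)} = 2$ ($a{\left(K \right)} = 11 - 9 = 2$)
$\frac{1}{M + W{\left(82,41 \right)}} - a{\left(B{\left(13 \right)} \right)} = \frac{1}{-20186 + \left(-24 + 41\right)} - 2 = \frac{1}{-20186 + 17} - 2 = \frac{1}{-20169} - 2 = - \frac{1}{20169} - 2 = - \frac{40339}{20169}$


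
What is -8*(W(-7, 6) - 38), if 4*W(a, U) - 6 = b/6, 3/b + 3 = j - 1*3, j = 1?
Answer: 1461/5 ≈ 292.20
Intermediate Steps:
b = -⅗ (b = 3/(-3 + (1 - 1*3)) = 3/(-3 + (1 - 3)) = 3/(-3 - 2) = 3/(-5) = 3*(-⅕) = -⅗ ≈ -0.60000)
W(a, U) = 59/40 (W(a, U) = 3/2 + (-⅗/6)/4 = 3/2 + (-⅗*⅙)/4 = 3/2 + (¼)*(-⅒) = 3/2 - 1/40 = 59/40)
-8*(W(-7, 6) - 38) = -8*(59/40 - 38) = -8*(-1461/40) = 1461/5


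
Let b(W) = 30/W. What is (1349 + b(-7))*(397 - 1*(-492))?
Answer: 1195451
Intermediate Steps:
(1349 + b(-7))*(397 - 1*(-492)) = (1349 + 30/(-7))*(397 - 1*(-492)) = (1349 + 30*(-⅐))*(397 + 492) = (1349 - 30/7)*889 = (9413/7)*889 = 1195451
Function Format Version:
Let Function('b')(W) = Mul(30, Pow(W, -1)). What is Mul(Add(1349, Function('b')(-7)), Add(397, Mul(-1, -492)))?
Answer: 1195451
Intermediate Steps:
Mul(Add(1349, Function('b')(-7)), Add(397, Mul(-1, -492))) = Mul(Add(1349, Mul(30, Pow(-7, -1))), Add(397, Mul(-1, -492))) = Mul(Add(1349, Mul(30, Rational(-1, 7))), Add(397, 492)) = Mul(Add(1349, Rational(-30, 7)), 889) = Mul(Rational(9413, 7), 889) = 1195451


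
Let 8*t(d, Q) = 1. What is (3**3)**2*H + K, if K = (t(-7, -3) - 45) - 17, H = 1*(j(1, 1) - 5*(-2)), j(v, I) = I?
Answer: 63657/8 ≈ 7957.1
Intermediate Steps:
t(d, Q) = 1/8 (t(d, Q) = (1/8)*1 = 1/8)
H = 11 (H = 1*(1 - 5*(-2)) = 1*(1 + 10) = 1*11 = 11)
K = -495/8 (K = (1/8 - 45) - 17 = -359/8 - 17 = -495/8 ≈ -61.875)
(3**3)**2*H + K = (3**3)**2*11 - 495/8 = 27**2*11 - 495/8 = 729*11 - 495/8 = 8019 - 495/8 = 63657/8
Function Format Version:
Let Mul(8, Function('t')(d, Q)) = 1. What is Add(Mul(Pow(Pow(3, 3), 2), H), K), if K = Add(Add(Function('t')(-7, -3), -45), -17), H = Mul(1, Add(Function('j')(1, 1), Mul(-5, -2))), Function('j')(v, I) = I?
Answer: Rational(63657, 8) ≈ 7957.1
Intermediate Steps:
Function('t')(d, Q) = Rational(1, 8) (Function('t')(d, Q) = Mul(Rational(1, 8), 1) = Rational(1, 8))
H = 11 (H = Mul(1, Add(1, Mul(-5, -2))) = Mul(1, Add(1, 10)) = Mul(1, 11) = 11)
K = Rational(-495, 8) (K = Add(Add(Rational(1, 8), -45), -17) = Add(Rational(-359, 8), -17) = Rational(-495, 8) ≈ -61.875)
Add(Mul(Pow(Pow(3, 3), 2), H), K) = Add(Mul(Pow(Pow(3, 3), 2), 11), Rational(-495, 8)) = Add(Mul(Pow(27, 2), 11), Rational(-495, 8)) = Add(Mul(729, 11), Rational(-495, 8)) = Add(8019, Rational(-495, 8)) = Rational(63657, 8)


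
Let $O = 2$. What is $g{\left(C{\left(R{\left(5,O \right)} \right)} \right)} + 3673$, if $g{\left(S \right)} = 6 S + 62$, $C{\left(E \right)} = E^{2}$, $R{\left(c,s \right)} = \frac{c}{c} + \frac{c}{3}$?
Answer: $\frac{11333}{3} \approx 3777.7$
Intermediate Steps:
$R{\left(c,s \right)} = 1 + \frac{c}{3}$ ($R{\left(c,s \right)} = 1 + c \frac{1}{3} = 1 + \frac{c}{3}$)
$g{\left(S \right)} = 62 + 6 S$
$g{\left(C{\left(R{\left(5,O \right)} \right)} \right)} + 3673 = \left(62 + 6 \left(1 + \frac{1}{3} \cdot 5\right)^{2}\right) + 3673 = \left(62 + 6 \left(1 + \frac{5}{3}\right)^{2}\right) + 3673 = \left(62 + 6 \left(\frac{8}{3}\right)^{2}\right) + 3673 = \left(62 + 6 \cdot \frac{64}{9}\right) + 3673 = \left(62 + \frac{128}{3}\right) + 3673 = \frac{314}{3} + 3673 = \frac{11333}{3}$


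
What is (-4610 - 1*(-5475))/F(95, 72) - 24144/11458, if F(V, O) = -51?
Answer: -327721/17187 ≈ -19.068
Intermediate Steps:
(-4610 - 1*(-5475))/F(95, 72) - 24144/11458 = (-4610 - 1*(-5475))/(-51) - 24144/11458 = (-4610 + 5475)*(-1/51) - 24144*1/11458 = 865*(-1/51) - 12072/5729 = -865/51 - 12072/5729 = -327721/17187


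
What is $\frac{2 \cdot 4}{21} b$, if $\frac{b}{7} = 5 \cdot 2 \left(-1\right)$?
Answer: $- \frac{80}{3} \approx -26.667$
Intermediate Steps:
$b = -70$ ($b = 7 \cdot 5 \cdot 2 \left(-1\right) = 7 \cdot 10 \left(-1\right) = 7 \left(-10\right) = -70$)
$\frac{2 \cdot 4}{21} b = \frac{2 \cdot 4}{21} \left(-70\right) = \frac{1}{21} \cdot 8 \left(-70\right) = \frac{8}{21} \left(-70\right) = - \frac{80}{3}$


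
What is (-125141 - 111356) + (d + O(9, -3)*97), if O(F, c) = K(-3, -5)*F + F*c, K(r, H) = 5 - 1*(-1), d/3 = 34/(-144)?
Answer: -5613089/24 ≈ -2.3388e+5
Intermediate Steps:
d = -17/24 (d = 3*(34/(-144)) = 3*(34*(-1/144)) = 3*(-17/72) = -17/24 ≈ -0.70833)
K(r, H) = 6 (K(r, H) = 5 + 1 = 6)
O(F, c) = 6*F + F*c
(-125141 - 111356) + (d + O(9, -3)*97) = (-125141 - 111356) + (-17/24 + (9*(6 - 3))*97) = -236497 + (-17/24 + (9*3)*97) = -236497 + (-17/24 + 27*97) = -236497 + (-17/24 + 2619) = -236497 + 62839/24 = -5613089/24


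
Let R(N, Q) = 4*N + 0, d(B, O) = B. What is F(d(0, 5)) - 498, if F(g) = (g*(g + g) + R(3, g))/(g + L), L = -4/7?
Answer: -519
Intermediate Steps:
R(N, Q) = 4*N
L = -4/7 (L = -4*⅐ = -4/7 ≈ -0.57143)
F(g) = (12 + 2*g²)/(-4/7 + g) (F(g) = (g*(g + g) + 4*3)/(g - 4/7) = (g*(2*g) + 12)/(-4/7 + g) = (2*g² + 12)/(-4/7 + g) = (12 + 2*g²)/(-4/7 + g))
F(d(0, 5)) - 498 = 14*(6 + 0²)/(-4 + 7*0) - 498 = 14*(6 + 0)/(-4 + 0) - 498 = 14*6/(-4) - 498 = 14*(-¼)*6 - 498 = -21 - 498 = -519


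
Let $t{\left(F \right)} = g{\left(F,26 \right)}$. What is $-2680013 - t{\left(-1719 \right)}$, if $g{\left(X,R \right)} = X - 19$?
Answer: $-2678275$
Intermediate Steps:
$g{\left(X,R \right)} = -19 + X$
$t{\left(F \right)} = -19 + F$
$-2680013 - t{\left(-1719 \right)} = -2680013 - \left(-19 - 1719\right) = -2680013 - -1738 = -2680013 + 1738 = -2678275$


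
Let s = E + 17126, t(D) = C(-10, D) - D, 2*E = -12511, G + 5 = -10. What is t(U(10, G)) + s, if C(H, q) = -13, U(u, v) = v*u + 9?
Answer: 21997/2 ≈ 10999.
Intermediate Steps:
G = -15 (G = -5 - 10 = -15)
E = -12511/2 (E = (1/2)*(-12511) = -12511/2 ≈ -6255.5)
U(u, v) = 9 + u*v (U(u, v) = u*v + 9 = 9 + u*v)
t(D) = -13 - D
s = 21741/2 (s = -12511/2 + 17126 = 21741/2 ≈ 10871.)
t(U(10, G)) + s = (-13 - (9 + 10*(-15))) + 21741/2 = (-13 - (9 - 150)) + 21741/2 = (-13 - 1*(-141)) + 21741/2 = (-13 + 141) + 21741/2 = 128 + 21741/2 = 21997/2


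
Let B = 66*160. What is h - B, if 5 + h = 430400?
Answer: 419835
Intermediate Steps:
h = 430395 (h = -5 + 430400 = 430395)
B = 10560
h - B = 430395 - 1*10560 = 430395 - 10560 = 419835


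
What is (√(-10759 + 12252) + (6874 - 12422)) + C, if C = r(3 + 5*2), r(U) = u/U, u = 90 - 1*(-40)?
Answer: -5538 + √1493 ≈ -5499.4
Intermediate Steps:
u = 130 (u = 90 + 40 = 130)
r(U) = 130/U
C = 10 (C = 130/(3 + 5*2) = 130/(3 + 10) = 130/13 = 130*(1/13) = 10)
(√(-10759 + 12252) + (6874 - 12422)) + C = (√(-10759 + 12252) + (6874 - 12422)) + 10 = (√1493 - 5548) + 10 = (-5548 + √1493) + 10 = -5538 + √1493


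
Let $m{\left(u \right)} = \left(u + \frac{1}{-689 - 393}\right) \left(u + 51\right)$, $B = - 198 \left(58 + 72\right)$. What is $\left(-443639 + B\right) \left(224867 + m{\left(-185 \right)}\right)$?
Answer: $- \frac{63396441823016}{541} \approx -1.1718 \cdot 10^{11}$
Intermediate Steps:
$B = -25740$ ($B = \left(-198\right) 130 = -25740$)
$m{\left(u \right)} = \left(51 + u\right) \left(- \frac{1}{1082} + u\right)$ ($m{\left(u \right)} = \left(u + \frac{1}{-1082}\right) \left(51 + u\right) = \left(u - \frac{1}{1082}\right) \left(51 + u\right) = \left(- \frac{1}{1082} + u\right) \left(51 + u\right) = \left(51 + u\right) \left(- \frac{1}{1082} + u\right)$)
$\left(-443639 + B\right) \left(224867 + m{\left(-185 \right)}\right) = \left(-443639 - 25740\right) \left(224867 + \left(- \frac{51}{1082} + \left(-185\right)^{2} + \frac{55181}{1082} \left(-185\right)\right)\right) = - 469379 \left(224867 - - \frac{13411457}{541}\right) = - 469379 \left(224867 + \frac{13411457}{541}\right) = \left(-469379\right) \frac{135064504}{541} = - \frac{63396441823016}{541}$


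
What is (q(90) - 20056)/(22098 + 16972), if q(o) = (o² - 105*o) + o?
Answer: -10658/19535 ≈ -0.54558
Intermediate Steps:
q(o) = o² - 104*o
(q(90) - 20056)/(22098 + 16972) = (90*(-104 + 90) - 20056)/(22098 + 16972) = (90*(-14) - 20056)/39070 = (-1260 - 20056)*(1/39070) = -21316*1/39070 = -10658/19535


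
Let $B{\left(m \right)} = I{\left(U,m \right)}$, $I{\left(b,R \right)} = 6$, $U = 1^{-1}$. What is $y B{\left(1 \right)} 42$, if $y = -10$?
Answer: $-2520$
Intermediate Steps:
$U = 1$
$B{\left(m \right)} = 6$
$y B{\left(1 \right)} 42 = \left(-10\right) 6 \cdot 42 = \left(-60\right) 42 = -2520$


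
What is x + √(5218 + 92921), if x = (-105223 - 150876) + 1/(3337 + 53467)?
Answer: -14547447595/56804 + √98139 ≈ -2.5579e+5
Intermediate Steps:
x = -14547447595/56804 (x = -256099 + 1/56804 = -14547447595/56804 ≈ -2.5610e+5)
x + √(5218 + 92921) = -14547447595/56804 + √(5218 + 92921) = -14547447595/56804 + √98139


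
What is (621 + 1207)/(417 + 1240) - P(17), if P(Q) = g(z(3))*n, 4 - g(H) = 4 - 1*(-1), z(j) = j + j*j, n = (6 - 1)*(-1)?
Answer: -6457/1657 ≈ -3.8968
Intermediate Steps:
n = -5 (n = 5*(-1) = -5)
z(j) = j + j²
g(H) = -1 (g(H) = 4 - (4 - 1*(-1)) = 4 - (4 + 1) = 4 - 1*5 = 4 - 5 = -1)
P(Q) = 5 (P(Q) = -1*(-5) = 5)
(621 + 1207)/(417 + 1240) - P(17) = (621 + 1207)/(417 + 1240) - 1*5 = 1828/1657 - 5 = -6457/1657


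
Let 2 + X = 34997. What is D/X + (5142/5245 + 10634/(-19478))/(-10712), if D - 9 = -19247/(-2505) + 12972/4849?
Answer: 1834365601631640197/3578351326946625036600 ≈ 0.00051263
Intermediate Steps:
X = 34995 (X = -2 + 34997 = 34995)
D = 235144268/12146745 (D = 9 + (-19247/(-2505) + 12972/4849) = 9 + (-19247*(-1/2505) + 12972*(1/4849)) = 9 + (19247/2505 + 12972/4849) = 9 + 125823563/12146745 = 235144268/12146745 ≈ 19.359)
D/X + (5142/5245 + 10634/(-19478))/(-10712) = (235144268/12146745)/34995 + (5142/5245 + 10634/(-19478))/(-10712) = (235144268/12146745)*(1/34995) + (5142*(1/5245) + 10634*(-1/19478))*(-1/10712) = 235144268/425075341275 + (5142/5245 - 5317/9739)*(-1/10712) = 235144268/425075341275 + (22190273/51081055)*(-1/10712) = 235144268/425075341275 - 22190273/547180261160 = 1834365601631640197/3578351326946625036600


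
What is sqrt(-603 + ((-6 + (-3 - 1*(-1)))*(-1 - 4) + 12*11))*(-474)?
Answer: -474*I*sqrt(431) ≈ -9840.5*I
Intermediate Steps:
sqrt(-603 + ((-6 + (-3 - 1*(-1)))*(-1 - 4) + 12*11))*(-474) = sqrt(-603 + ((-6 + (-3 + 1))*(-5) + 132))*(-474) = sqrt(-603 + ((-6 - 2)*(-5) + 132))*(-474) = sqrt(-603 + (-8*(-5) + 132))*(-474) = sqrt(-603 + (40 + 132))*(-474) = sqrt(-603 + 172)*(-474) = sqrt(-431)*(-474) = (I*sqrt(431))*(-474) = -474*I*sqrt(431)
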